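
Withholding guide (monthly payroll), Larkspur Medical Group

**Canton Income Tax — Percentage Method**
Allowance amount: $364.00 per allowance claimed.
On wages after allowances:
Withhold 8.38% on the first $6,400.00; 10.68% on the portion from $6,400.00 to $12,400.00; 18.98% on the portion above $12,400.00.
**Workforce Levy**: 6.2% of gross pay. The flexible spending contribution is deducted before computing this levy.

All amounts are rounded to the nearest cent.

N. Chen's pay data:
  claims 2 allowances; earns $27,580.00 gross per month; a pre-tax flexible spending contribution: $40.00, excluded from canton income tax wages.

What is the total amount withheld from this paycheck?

$5,620.00

Canton Income Tax: taxable = $27,580.00 − $40.00 − 2×$364.00 = $26,812.00
  $1,177.12 + 18.98% × ($26,812.00 − $12,400.00) = $1,177.12 + 18.98% × $14,412.00 = $3,912.52
Workforce Levy: 6.2% × $27,540.00 = $1,707.48
Total: $3,912.52 + $1,707.48 = $5,620.00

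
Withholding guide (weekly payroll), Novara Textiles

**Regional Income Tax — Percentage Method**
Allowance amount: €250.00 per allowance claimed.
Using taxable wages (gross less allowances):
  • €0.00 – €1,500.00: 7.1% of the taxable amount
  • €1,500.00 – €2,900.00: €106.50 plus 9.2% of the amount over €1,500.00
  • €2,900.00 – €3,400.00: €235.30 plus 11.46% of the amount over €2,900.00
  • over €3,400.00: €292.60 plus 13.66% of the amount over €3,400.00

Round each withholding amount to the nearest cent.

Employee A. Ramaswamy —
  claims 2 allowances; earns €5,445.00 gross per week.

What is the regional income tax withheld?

€503.65

Regional Income Tax: taxable = €5,445.00 − 2×€250.00 = €4,945.00
  €292.60 + 13.66% × (€4,945.00 − €3,400.00) = €292.60 + 13.66% × €1,545.00 = €503.65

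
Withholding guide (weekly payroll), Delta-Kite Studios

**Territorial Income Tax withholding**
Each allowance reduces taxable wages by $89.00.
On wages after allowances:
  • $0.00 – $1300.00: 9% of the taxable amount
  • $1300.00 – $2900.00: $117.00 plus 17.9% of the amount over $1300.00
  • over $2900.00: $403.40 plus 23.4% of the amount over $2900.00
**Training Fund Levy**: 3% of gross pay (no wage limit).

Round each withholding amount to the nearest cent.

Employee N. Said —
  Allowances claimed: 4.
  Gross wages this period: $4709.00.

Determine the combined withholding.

$884.67

Territorial Income Tax: taxable = $4709.00 − 4×$89.00 = $4353.00
  $403.40 + 23.4% × ($4353.00 − $2900.00) = $403.40 + 23.4% × $1453.00 = $743.40
Training Fund Levy: 3% × $4709.00 = $141.27
Total: $743.40 + $141.27 = $884.67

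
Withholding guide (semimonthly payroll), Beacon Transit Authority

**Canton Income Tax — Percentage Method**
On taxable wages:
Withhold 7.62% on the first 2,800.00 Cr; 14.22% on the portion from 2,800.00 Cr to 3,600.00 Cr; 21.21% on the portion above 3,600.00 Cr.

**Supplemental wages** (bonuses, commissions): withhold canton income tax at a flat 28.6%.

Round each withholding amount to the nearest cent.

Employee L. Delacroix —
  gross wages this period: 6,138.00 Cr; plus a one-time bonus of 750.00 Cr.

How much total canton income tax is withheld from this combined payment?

1,079.93 Cr

Canton Income Tax: taxable = 6,138.00 Cr
  327.12 Cr + 21.21% × (6,138.00 Cr − 3,600.00 Cr) = 327.12 Cr + 21.21% × 2,538.00 Cr = 865.43 Cr
Supplemental (28.6% flat on bonus): 28.6% × 750.00 Cr = 214.50 Cr
Total canton income tax: 865.43 Cr + 214.50 Cr = 1,079.93 Cr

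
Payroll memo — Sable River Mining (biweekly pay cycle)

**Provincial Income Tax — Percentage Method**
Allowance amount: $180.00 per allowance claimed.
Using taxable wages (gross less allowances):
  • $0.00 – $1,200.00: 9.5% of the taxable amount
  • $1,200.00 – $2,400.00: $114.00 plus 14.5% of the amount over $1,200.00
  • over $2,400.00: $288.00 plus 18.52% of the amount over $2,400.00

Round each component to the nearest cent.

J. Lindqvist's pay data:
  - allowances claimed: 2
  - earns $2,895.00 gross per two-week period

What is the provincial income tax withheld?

$313.00

Provincial Income Tax: taxable = $2,895.00 − 2×$180.00 = $2,535.00
  $288.00 + 18.52% × ($2,535.00 − $2,400.00) = $288.00 + 18.52% × $135.00 = $313.00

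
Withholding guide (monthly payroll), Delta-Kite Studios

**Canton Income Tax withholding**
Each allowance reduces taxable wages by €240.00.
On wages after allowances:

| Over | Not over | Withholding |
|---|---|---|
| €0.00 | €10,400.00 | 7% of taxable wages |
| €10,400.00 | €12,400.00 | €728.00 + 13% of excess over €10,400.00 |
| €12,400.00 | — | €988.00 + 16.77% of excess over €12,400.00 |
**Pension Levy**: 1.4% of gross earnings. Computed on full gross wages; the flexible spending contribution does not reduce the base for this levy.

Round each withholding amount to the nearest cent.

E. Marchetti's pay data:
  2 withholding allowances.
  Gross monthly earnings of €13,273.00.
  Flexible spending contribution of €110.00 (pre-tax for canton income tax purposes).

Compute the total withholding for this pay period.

€1,221.28

Canton Income Tax: taxable = €13,273.00 − €110.00 − 2×€240.00 = €12,683.00
  €988.00 + 16.77% × (€12,683.00 − €12,400.00) = €988.00 + 16.77% × €283.00 = €1,035.46
Pension Levy: 1.4% × €13,273.00 = €185.82
Total: €1,035.46 + €185.82 = €1,221.28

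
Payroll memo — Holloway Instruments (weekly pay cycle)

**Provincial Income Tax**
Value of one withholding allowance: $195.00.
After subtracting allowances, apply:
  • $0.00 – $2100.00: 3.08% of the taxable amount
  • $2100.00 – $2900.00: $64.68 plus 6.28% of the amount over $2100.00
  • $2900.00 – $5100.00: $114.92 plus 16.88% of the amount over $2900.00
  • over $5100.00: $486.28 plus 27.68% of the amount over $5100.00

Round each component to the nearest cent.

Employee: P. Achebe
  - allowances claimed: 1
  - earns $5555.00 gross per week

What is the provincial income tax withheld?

Provincial Income Tax: taxable = $5555.00 − 1×$195.00 = $5360.00
  $486.28 + 27.68% × ($5360.00 − $5100.00) = $486.28 + 27.68% × $260.00 = $558.25

$558.25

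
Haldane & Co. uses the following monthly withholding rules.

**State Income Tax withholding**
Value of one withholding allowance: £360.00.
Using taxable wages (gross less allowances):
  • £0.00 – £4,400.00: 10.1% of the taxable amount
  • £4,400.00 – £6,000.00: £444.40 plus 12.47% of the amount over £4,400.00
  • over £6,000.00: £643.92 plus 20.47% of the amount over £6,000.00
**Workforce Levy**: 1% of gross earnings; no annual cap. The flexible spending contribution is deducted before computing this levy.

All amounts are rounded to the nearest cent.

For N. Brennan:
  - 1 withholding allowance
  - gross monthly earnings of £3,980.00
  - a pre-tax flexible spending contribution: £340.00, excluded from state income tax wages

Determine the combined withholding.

State Income Tax: taxable = £3,980.00 − £340.00 − 1×£360.00 = £3,280.00
  10.1% × £3,280.00 = £331.28
Workforce Levy: 1% × £3,640.00 = £36.40
Total: £331.28 + £36.40 = £367.68

£367.68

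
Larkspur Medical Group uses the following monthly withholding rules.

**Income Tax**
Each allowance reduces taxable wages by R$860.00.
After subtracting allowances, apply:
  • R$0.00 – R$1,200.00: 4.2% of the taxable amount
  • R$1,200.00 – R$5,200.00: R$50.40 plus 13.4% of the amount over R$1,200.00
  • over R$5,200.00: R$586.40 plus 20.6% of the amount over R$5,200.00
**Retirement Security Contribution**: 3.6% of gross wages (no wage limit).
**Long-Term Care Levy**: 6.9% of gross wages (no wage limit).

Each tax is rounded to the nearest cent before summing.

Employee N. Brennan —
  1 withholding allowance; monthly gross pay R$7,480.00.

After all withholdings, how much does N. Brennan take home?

Income Tax: taxable = R$7,480.00 − 1×R$860.00 = R$6,620.00
  R$586.40 + 20.6% × (R$6,620.00 − R$5,200.00) = R$586.40 + 20.6% × R$1,420.00 = R$878.92
Retirement Security Contribution: 3.6% × R$7,480.00 = R$269.28
Long-Term Care Levy: 6.9% × R$7,480.00 = R$516.12
Total withheld: R$878.92 + R$269.28 + R$516.12 = R$1,664.32
Net pay: R$7,480.00 − R$1,664.32 = R$5,815.68

R$5,815.68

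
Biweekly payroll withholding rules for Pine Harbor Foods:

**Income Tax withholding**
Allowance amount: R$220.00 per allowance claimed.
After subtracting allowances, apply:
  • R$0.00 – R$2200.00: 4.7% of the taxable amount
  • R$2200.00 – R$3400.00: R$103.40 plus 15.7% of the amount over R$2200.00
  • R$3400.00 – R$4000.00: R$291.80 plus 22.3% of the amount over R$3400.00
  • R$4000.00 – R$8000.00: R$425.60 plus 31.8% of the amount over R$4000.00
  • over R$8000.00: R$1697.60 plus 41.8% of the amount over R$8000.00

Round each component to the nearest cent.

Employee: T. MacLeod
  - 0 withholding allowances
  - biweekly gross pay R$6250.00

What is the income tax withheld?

Income Tax: taxable = R$6250.00
  R$425.60 + 31.8% × (R$6250.00 − R$4000.00) = R$425.60 + 31.8% × R$2250.00 = R$1141.10

R$1141.10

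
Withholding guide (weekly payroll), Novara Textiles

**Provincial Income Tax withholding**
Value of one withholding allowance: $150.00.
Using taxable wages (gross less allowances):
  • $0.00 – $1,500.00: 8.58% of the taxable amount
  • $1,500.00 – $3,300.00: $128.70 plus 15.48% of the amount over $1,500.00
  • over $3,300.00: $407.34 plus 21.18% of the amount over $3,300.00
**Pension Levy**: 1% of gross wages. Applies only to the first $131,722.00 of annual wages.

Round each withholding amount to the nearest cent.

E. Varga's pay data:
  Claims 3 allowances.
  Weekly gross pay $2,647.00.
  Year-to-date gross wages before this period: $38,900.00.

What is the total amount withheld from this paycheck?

Provincial Income Tax: taxable = $2,647.00 − 3×$150.00 = $2,197.00
  $128.70 + 15.48% × ($2,197.00 − $1,500.00) = $128.70 + 15.48% × $697.00 = $236.60
Pension Levy: 1% × $2,647.00 = $26.47
Total: $236.60 + $26.47 = $263.07

$263.07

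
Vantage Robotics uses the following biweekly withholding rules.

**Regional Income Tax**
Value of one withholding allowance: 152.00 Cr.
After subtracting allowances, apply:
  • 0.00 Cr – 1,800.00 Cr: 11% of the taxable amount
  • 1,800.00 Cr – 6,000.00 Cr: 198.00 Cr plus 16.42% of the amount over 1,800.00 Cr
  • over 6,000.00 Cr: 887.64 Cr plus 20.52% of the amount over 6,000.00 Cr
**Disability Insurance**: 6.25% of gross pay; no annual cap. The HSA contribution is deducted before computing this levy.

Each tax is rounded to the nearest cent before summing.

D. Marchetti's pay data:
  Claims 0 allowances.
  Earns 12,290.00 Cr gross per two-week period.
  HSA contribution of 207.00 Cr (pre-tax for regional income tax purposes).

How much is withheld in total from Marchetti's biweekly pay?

2,891.06 Cr

Regional Income Tax: taxable = 12,290.00 Cr − 207.00 Cr = 12,083.00 Cr
  887.64 Cr + 20.52% × (12,083.00 Cr − 6,000.00 Cr) = 887.64 Cr + 20.52% × 6,083.00 Cr = 2,135.87 Cr
Disability Insurance: 6.25% × 12,083.00 Cr = 755.19 Cr
Total: 2,135.87 Cr + 755.19 Cr = 2,891.06 Cr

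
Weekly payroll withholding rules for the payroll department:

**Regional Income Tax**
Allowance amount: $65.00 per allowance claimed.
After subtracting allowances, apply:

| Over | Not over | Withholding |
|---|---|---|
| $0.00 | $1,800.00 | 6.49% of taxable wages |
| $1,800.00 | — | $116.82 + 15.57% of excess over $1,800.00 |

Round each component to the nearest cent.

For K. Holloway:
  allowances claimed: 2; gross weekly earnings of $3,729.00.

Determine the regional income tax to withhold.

$396.92

Regional Income Tax: taxable = $3,729.00 − 2×$65.00 = $3,599.00
  $116.82 + 15.57% × ($3,599.00 − $1,800.00) = $116.82 + 15.57% × $1,799.00 = $396.92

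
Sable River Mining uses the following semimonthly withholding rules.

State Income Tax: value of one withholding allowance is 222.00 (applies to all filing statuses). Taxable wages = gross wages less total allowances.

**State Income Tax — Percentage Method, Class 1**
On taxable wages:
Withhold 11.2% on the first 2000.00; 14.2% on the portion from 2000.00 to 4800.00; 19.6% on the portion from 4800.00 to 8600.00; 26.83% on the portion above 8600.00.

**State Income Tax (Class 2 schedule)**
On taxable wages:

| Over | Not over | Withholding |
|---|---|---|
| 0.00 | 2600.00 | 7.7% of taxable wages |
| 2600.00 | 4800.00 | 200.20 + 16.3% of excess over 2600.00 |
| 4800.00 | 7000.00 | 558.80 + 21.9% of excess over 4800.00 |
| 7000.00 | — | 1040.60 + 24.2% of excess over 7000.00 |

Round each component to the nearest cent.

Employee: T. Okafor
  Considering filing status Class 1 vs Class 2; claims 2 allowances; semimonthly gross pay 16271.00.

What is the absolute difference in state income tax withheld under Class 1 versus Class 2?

128.67

State Income Tax (Class 1): taxable = 16271.00 − 2×222.00 = 15827.00
  1366.40 + 26.83% × (15827.00 − 8600.00) = 1366.40 + 26.83% × 7227.00 = 3305.40
State Income Tax (Class 2): taxable = 16271.00 − 2×222.00 = 15827.00
  1040.60 + 24.2% × (15827.00 − 7000.00) = 1040.60 + 24.2% × 8827.00 = 3176.73
Difference: |3305.40 − 3176.73| = 128.67 (higher under Class 1)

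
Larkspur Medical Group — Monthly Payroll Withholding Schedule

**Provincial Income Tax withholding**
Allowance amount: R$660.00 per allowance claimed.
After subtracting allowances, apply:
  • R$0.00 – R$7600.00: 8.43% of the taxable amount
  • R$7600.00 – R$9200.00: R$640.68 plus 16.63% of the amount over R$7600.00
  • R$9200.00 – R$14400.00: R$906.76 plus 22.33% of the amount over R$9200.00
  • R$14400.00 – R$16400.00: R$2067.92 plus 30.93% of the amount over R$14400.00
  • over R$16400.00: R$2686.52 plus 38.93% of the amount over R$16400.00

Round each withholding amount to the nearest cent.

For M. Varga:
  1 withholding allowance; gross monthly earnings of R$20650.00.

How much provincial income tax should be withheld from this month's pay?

Provincial Income Tax: taxable = R$20650.00 − 1×R$660.00 = R$19990.00
  R$2686.52 + 38.93% × (R$19990.00 − R$16400.00) = R$2686.52 + 38.93% × R$3590.00 = R$4084.11

R$4084.11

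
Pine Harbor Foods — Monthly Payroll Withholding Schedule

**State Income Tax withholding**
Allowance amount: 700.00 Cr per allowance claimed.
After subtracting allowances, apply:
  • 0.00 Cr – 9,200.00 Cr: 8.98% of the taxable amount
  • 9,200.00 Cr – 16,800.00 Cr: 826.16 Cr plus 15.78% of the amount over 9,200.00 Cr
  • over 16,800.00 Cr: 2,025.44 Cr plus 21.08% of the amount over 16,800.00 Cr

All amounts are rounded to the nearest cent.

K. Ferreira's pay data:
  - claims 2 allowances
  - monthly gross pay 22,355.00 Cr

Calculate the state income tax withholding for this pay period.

State Income Tax: taxable = 22,355.00 Cr − 2×700.00 Cr = 20,955.00 Cr
  2,025.44 Cr + 21.08% × (20,955.00 Cr − 16,800.00 Cr) = 2,025.44 Cr + 21.08% × 4,155.00 Cr = 2,901.31 Cr

2,901.31 Cr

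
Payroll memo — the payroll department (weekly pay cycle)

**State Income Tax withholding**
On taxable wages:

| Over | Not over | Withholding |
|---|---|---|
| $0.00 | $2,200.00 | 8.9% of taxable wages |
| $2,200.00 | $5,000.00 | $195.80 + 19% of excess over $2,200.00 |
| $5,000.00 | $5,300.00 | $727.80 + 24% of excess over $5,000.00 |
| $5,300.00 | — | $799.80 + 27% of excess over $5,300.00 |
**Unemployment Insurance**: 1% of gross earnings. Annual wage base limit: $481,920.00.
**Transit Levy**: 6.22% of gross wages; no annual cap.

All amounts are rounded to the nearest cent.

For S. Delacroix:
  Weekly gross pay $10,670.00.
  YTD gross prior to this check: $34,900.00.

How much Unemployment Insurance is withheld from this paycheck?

Unemployment Insurance: 1% × $10,670.00 = $106.70

$106.70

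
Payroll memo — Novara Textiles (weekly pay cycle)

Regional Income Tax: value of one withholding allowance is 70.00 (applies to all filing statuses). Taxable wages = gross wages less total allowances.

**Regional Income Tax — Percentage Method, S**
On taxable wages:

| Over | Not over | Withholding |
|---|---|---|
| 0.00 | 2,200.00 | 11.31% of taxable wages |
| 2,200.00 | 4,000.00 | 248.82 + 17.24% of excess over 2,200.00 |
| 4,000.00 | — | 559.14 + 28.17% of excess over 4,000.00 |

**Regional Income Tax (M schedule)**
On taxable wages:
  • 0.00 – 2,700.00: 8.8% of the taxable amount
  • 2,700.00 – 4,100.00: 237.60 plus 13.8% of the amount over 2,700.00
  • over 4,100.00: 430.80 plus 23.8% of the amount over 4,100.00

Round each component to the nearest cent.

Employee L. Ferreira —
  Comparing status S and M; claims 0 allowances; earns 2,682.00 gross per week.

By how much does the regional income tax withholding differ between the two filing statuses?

Regional Income Tax (S): taxable = 2,682.00
  248.82 + 17.24% × (2,682.00 − 2,200.00) = 248.82 + 17.24% × 482.00 = 331.92
Regional Income Tax (M): taxable = 2,682.00
  8.8% × 2,682.00 = 236.02
Difference: |331.92 − 236.02| = 95.90 (higher under S)

95.90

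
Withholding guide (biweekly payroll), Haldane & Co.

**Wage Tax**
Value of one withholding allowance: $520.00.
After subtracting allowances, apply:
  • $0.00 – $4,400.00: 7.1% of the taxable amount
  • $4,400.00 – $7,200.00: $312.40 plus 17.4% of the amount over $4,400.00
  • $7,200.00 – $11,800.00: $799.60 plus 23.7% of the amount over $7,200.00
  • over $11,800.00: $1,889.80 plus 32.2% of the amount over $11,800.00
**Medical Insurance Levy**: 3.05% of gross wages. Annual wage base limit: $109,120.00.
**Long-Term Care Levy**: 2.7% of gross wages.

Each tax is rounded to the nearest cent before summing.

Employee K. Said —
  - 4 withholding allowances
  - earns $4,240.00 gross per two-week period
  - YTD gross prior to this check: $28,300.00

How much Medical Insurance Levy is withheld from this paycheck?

Medical Insurance Levy: 3.05% × $4,240.00 = $129.32

$129.32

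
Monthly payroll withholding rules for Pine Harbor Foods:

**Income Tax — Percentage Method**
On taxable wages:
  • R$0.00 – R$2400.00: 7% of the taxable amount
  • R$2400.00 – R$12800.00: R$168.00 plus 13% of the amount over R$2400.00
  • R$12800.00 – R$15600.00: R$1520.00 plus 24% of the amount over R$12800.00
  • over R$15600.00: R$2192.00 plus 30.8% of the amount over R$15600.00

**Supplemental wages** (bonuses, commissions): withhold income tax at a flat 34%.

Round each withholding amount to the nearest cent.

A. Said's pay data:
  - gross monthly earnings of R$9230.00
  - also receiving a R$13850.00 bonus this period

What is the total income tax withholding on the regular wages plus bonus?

Income Tax: taxable = R$9230.00
  R$168.00 + 13% × (R$9230.00 − R$2400.00) = R$168.00 + 13% × R$6830.00 = R$1055.90
Supplemental (34% flat on bonus): 34% × R$13850.00 = R$4709.00
Total income tax: R$1055.90 + R$4709.00 = R$5764.90

R$5764.90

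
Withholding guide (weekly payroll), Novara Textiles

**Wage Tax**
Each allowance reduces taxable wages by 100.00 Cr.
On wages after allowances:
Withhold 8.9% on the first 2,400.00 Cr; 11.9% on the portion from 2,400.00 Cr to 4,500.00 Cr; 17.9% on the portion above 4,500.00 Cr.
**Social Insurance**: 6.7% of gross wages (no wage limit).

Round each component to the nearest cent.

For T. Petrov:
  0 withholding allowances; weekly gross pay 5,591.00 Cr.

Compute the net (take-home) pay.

4,557.61 Cr

Wage Tax: taxable = 5,591.00 Cr
  463.50 Cr + 17.9% × (5,591.00 Cr − 4,500.00 Cr) = 463.50 Cr + 17.9% × 1,091.00 Cr = 658.79 Cr
Social Insurance: 6.7% × 5,591.00 Cr = 374.60 Cr
Total withheld: 658.79 Cr + 374.60 Cr = 1,033.39 Cr
Net pay: 5,591.00 Cr − 1,033.39 Cr = 4,557.61 Cr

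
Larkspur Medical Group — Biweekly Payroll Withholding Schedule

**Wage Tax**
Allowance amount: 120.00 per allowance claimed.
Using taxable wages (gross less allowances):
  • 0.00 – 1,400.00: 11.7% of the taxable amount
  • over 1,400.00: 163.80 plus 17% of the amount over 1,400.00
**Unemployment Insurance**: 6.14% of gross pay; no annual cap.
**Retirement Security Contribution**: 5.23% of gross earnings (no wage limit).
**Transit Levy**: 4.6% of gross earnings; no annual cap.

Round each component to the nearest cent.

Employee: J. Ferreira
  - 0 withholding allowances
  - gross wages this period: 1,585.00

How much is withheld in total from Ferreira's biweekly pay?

Wage Tax: taxable = 1,585.00
  163.80 + 17% × (1,585.00 − 1,400.00) = 163.80 + 17% × 185.00 = 195.25
Unemployment Insurance: 6.14% × 1,585.00 = 97.32
Retirement Security Contribution: 5.23% × 1,585.00 = 82.90
Transit Levy: 4.6% × 1,585.00 = 72.91
Total: 195.25 + 97.32 + 82.90 + 72.91 = 448.38

448.38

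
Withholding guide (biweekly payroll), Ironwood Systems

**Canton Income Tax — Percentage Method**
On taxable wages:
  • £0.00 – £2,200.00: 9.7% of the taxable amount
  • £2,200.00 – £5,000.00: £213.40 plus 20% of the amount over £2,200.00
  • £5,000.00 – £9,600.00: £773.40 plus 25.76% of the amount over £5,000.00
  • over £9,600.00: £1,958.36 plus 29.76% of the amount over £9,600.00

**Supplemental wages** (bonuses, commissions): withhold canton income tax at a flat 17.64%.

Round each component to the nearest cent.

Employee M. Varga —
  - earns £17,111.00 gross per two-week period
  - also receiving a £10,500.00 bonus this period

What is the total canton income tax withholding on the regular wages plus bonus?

£6,045.83

Canton Income Tax: taxable = £17,111.00
  £1,958.36 + 29.76% × (£17,111.00 − £9,600.00) = £1,958.36 + 29.76% × £7,511.00 = £4,193.63
Supplemental (17.64% flat on bonus): 17.64% × £10,500.00 = £1,852.20
Total canton income tax: £4,193.63 + £1,852.20 = £6,045.83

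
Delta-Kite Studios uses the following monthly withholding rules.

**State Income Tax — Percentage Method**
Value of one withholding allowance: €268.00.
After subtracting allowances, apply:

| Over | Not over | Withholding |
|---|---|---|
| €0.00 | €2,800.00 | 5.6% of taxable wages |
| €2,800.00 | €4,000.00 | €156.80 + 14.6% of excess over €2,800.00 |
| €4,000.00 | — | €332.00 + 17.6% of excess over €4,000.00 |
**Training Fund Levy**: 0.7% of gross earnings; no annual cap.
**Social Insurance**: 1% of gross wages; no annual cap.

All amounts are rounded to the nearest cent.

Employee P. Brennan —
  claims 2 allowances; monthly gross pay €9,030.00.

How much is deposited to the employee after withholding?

State Income Tax: taxable = €9,030.00 − 2×€268.00 = €8,494.00
  €332.00 + 17.6% × (€8,494.00 − €4,000.00) = €332.00 + 17.6% × €4,494.00 = €1,122.94
Training Fund Levy: 0.7% × €9,030.00 = €63.21
Social Insurance: 1% × €9,030.00 = €90.30
Total withheld: €1,122.94 + €63.21 + €90.30 = €1,276.45
Net pay: €9,030.00 − €1,276.45 = €7,753.55

€7,753.55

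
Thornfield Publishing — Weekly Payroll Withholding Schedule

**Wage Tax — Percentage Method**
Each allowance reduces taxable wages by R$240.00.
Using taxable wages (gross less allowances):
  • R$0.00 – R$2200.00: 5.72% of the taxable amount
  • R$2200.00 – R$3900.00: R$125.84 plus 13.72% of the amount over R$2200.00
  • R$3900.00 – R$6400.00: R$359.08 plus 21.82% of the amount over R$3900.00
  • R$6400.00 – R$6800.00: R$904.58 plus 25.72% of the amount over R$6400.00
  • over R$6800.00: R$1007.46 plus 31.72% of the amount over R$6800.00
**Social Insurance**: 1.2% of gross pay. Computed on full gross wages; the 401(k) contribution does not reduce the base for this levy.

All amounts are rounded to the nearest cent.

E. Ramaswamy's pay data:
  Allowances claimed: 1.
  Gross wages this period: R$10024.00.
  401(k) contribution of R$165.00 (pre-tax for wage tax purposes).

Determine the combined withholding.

R$2021.94

Wage Tax: taxable = R$10024.00 − R$165.00 − 1×R$240.00 = R$9619.00
  R$1007.46 + 31.72% × (R$9619.00 − R$6800.00) = R$1007.46 + 31.72% × R$2819.00 = R$1901.65
Social Insurance: 1.2% × R$10024.00 = R$120.29
Total: R$1901.65 + R$120.29 = R$2021.94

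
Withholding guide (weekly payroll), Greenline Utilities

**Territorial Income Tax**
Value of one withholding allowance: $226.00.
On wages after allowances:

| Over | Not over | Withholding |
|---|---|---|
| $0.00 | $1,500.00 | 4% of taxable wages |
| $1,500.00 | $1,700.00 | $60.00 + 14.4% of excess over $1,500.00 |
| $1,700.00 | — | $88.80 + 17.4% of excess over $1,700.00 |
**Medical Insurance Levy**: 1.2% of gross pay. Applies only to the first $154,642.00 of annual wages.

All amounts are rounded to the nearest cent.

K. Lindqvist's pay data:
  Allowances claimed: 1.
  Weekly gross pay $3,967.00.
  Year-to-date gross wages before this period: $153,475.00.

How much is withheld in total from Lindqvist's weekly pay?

Territorial Income Tax: taxable = $3,967.00 − 1×$226.00 = $3,741.00
  $88.80 + 17.4% × ($3,741.00 − $1,700.00) = $88.80 + 17.4% × $2,041.00 = $443.93
Medical Insurance Levy: cap $154,642.00 − YTD $153,475.00 = $1,167.00 subject; 1.2% × $1,167.00 = $14.00
Total: $443.93 + $14.00 = $457.93

$457.93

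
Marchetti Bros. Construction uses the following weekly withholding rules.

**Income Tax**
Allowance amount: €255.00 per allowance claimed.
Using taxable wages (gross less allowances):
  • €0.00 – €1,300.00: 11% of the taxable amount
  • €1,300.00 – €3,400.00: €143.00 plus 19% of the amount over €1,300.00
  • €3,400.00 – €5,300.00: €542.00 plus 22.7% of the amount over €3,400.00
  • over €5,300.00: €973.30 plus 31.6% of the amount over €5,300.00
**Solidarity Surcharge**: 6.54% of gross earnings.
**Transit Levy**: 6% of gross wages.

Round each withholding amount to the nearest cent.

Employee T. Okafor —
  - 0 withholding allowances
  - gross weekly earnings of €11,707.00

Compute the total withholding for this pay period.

Income Tax: taxable = €11,707.00
  €973.30 + 31.6% × (€11,707.00 − €5,300.00) = €973.30 + 31.6% × €6,407.00 = €2,997.91
Solidarity Surcharge: 6.54% × €11,707.00 = €765.64
Transit Levy: 6% × €11,707.00 = €702.42
Total: €2,997.91 + €765.64 + €702.42 = €4,465.97

€4,465.97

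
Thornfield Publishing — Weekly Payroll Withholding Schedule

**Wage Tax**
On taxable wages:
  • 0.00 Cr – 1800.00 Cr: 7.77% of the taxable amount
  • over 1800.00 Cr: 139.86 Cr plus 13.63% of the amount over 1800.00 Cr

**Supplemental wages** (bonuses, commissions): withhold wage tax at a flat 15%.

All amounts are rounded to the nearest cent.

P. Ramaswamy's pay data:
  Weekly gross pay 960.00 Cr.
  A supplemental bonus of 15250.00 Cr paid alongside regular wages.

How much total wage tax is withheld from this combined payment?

2362.09 Cr

Wage Tax: taxable = 960.00 Cr
  7.77% × 960.00 Cr = 74.59 Cr
Supplemental (15% flat on bonus): 15% × 15250.00 Cr = 2287.50 Cr
Total wage tax: 74.59 Cr + 2287.50 Cr = 2362.09 Cr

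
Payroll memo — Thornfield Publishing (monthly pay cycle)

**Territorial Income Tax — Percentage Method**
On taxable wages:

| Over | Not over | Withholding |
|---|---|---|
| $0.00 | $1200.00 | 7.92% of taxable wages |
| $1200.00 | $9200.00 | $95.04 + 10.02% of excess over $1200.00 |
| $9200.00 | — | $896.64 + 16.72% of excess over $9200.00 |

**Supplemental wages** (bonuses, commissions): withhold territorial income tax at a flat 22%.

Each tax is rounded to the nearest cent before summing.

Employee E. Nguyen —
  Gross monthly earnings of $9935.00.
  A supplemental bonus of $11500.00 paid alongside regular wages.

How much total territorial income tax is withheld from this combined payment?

$3549.53

Territorial Income Tax: taxable = $9935.00
  $896.64 + 16.72% × ($9935.00 − $9200.00) = $896.64 + 16.72% × $735.00 = $1019.53
Supplemental (22% flat on bonus): 22% × $11500.00 = $2530.00
Total territorial income tax: $1019.53 + $2530.00 = $3549.53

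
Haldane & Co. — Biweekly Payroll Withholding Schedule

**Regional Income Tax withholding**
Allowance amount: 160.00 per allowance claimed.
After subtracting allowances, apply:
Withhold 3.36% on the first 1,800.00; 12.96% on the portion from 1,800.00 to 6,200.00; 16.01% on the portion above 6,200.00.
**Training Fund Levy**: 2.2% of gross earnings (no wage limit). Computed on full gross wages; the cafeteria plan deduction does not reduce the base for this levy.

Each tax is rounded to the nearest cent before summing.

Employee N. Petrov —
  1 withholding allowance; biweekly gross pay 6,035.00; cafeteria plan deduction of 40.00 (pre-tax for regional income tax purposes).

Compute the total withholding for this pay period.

Regional Income Tax: taxable = 6,035.00 − 40.00 − 1×160.00 = 5,835.00
  60.48 + 12.96% × (5,835.00 − 1,800.00) = 60.48 + 12.96% × 4,035.00 = 583.42
Training Fund Levy: 2.2% × 6,035.00 = 132.77
Total: 583.42 + 132.77 = 716.19

716.19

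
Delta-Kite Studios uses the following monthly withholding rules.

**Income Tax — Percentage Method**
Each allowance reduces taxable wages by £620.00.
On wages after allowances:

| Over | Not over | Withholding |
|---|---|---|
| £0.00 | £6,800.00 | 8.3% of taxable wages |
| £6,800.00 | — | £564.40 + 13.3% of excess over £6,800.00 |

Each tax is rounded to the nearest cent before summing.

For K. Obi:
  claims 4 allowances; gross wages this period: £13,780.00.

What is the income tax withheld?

Income Tax: taxable = £13,780.00 − 4×£620.00 = £11,300.00
  £564.40 + 13.3% × (£11,300.00 − £6,800.00) = £564.40 + 13.3% × £4,500.00 = £1,162.90

£1,162.90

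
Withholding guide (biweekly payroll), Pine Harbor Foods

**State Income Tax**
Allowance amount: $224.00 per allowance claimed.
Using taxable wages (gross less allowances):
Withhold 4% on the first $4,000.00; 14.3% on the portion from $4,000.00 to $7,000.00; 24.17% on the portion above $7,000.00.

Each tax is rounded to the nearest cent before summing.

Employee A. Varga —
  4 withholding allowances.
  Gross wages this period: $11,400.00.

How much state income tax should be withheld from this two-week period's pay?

State Income Tax: taxable = $11,400.00 − 4×$224.00 = $10,504.00
  $589.00 + 24.17% × ($10,504.00 − $7,000.00) = $589.00 + 24.17% × $3,504.00 = $1,435.92

$1,435.92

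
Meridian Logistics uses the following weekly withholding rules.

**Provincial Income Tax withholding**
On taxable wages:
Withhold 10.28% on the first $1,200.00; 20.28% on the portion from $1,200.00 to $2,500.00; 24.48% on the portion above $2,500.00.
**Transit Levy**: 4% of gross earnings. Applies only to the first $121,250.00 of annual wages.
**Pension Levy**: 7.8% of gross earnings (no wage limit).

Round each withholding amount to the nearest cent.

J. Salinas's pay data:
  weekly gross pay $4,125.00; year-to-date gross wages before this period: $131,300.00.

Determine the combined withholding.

Provincial Income Tax: taxable = $4,125.00
  $387.00 + 24.48% × ($4,125.00 − $2,500.00) = $387.00 + 24.48% × $1,625.00 = $784.80
Transit Levy: YTD $131,300.00 ≥ cap $121,250.00 → $0.00
Pension Levy: 7.8% × $4,125.00 = $321.75
Total: $784.80 + $0.00 + $321.75 = $1,106.55

$1,106.55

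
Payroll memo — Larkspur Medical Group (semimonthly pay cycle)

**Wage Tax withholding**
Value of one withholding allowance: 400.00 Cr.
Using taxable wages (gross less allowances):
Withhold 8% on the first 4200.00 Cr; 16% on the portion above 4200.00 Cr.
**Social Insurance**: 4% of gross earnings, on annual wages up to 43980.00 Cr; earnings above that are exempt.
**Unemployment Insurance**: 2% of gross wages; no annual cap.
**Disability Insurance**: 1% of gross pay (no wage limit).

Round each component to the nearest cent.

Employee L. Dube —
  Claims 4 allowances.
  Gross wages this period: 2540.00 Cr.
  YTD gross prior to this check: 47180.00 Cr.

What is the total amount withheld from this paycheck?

Wage Tax: taxable = 2540.00 Cr − 4×400.00 Cr = 940.00 Cr
  8% × 940.00 Cr = 75.20 Cr
Social Insurance: YTD 47180.00 Cr ≥ cap 43980.00 Cr → 0.00 Cr
Unemployment Insurance: 2% × 2540.00 Cr = 50.80 Cr
Disability Insurance: 1% × 2540.00 Cr = 25.40 Cr
Total: 75.20 Cr + 0.00 Cr + 50.80 Cr + 25.40 Cr = 151.40 Cr

151.40 Cr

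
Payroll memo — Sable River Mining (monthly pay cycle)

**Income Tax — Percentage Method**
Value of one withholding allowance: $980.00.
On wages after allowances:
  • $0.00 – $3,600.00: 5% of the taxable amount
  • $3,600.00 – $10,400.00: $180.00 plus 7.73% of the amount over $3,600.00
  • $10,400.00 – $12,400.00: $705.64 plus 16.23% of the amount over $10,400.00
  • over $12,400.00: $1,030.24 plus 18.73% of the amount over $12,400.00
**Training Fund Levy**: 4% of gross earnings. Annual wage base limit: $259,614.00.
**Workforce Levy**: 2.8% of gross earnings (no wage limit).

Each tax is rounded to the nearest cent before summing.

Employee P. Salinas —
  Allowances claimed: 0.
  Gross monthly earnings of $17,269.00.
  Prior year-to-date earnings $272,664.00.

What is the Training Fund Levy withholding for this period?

$0.00

Training Fund Levy: YTD $272,664.00 ≥ cap $259,614.00 → $0.00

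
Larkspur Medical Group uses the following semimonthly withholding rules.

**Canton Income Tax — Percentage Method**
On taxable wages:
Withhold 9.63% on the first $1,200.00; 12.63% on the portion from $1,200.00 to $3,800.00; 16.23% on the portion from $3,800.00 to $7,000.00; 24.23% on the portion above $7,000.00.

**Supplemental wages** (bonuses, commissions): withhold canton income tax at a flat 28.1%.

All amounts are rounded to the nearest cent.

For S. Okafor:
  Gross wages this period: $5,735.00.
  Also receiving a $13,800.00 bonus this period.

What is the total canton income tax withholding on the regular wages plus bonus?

$4,635.79

Canton Income Tax: taxable = $5,735.00
  $443.94 + 16.23% × ($5,735.00 − $3,800.00) = $443.94 + 16.23% × $1,935.00 = $757.99
Supplemental (28.1% flat on bonus): 28.1% × $13,800.00 = $3,877.80
Total canton income tax: $757.99 + $3,877.80 = $4,635.79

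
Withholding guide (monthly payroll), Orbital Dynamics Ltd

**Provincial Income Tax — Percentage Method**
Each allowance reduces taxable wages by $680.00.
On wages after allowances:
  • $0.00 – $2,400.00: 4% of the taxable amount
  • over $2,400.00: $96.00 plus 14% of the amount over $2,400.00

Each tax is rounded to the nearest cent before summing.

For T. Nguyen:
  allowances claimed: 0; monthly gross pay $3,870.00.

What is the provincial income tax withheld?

Provincial Income Tax: taxable = $3,870.00
  $96.00 + 14% × ($3,870.00 − $2,400.00) = $96.00 + 14% × $1,470.00 = $301.80

$301.80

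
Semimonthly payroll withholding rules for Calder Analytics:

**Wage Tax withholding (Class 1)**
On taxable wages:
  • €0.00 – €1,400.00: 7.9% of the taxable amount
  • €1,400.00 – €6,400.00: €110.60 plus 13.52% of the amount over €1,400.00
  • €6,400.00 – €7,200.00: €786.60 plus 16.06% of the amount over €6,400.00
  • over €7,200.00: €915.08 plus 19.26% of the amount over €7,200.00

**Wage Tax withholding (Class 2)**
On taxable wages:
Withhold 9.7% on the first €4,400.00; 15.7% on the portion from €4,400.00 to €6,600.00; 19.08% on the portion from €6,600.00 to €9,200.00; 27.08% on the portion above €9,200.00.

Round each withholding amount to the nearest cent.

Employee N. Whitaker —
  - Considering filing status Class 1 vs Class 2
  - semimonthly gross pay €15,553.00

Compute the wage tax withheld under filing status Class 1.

€2,523.87

Wage Tax (Class 1): taxable = €15,553.00
  €915.08 + 19.26% × (€15,553.00 − €7,200.00) = €915.08 + 19.26% × €8,353.00 = €2,523.87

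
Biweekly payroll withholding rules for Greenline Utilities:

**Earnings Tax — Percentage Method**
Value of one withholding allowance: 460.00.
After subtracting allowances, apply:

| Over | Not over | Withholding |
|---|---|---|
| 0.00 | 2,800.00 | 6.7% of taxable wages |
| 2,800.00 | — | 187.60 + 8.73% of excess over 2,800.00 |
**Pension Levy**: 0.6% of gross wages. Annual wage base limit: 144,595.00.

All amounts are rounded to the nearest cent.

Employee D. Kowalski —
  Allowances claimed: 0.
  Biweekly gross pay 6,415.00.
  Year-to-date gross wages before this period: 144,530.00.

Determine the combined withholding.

Earnings Tax: taxable = 6,415.00
  187.60 + 8.73% × (6,415.00 − 2,800.00) = 187.60 + 8.73% × 3,615.00 = 503.19
Pension Levy: cap 144,595.00 − YTD 144,530.00 = 65.00 subject; 0.6% × 65.00 = 0.39
Total: 503.19 + 0.39 = 503.58

503.58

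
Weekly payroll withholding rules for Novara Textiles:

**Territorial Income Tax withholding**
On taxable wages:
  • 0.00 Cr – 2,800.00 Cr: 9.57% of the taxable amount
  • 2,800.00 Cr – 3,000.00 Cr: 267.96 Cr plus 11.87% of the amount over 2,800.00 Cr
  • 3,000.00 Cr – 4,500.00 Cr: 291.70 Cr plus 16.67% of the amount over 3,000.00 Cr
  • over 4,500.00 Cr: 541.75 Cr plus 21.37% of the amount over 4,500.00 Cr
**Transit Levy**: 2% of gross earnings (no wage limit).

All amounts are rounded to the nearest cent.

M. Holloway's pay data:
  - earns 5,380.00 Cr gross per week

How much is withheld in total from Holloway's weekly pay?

837.41 Cr

Territorial Income Tax: taxable = 5,380.00 Cr
  541.75 Cr + 21.37% × (5,380.00 Cr − 4,500.00 Cr) = 541.75 Cr + 21.37% × 880.00 Cr = 729.81 Cr
Transit Levy: 2% × 5,380.00 Cr = 107.60 Cr
Total: 729.81 Cr + 107.60 Cr = 837.41 Cr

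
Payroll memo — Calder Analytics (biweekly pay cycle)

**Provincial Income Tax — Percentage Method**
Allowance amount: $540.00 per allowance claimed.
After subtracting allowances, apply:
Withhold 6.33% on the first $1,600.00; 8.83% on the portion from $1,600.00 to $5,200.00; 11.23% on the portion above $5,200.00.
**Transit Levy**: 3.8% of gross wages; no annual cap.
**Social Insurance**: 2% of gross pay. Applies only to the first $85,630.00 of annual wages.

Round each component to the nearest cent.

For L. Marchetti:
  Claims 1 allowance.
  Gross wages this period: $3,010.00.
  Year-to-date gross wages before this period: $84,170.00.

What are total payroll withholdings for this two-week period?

$321.68

Provincial Income Tax: taxable = $3,010.00 − 1×$540.00 = $2,470.00
  $101.28 + 8.83% × ($2,470.00 − $1,600.00) = $101.28 + 8.83% × $870.00 = $178.10
Transit Levy: 3.8% × $3,010.00 = $114.38
Social Insurance: cap $85,630.00 − YTD $84,170.00 = $1,460.00 subject; 2% × $1,460.00 = $29.20
Total: $178.10 + $114.38 + $29.20 = $321.68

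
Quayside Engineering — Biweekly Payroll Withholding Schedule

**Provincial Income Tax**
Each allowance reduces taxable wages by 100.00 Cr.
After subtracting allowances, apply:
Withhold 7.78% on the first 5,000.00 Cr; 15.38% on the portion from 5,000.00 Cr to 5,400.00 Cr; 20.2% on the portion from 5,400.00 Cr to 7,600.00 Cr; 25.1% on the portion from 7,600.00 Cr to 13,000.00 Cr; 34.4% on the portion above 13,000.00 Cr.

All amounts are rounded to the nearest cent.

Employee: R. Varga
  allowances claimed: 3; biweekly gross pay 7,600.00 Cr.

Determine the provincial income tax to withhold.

834.32 Cr

Provincial Income Tax: taxable = 7,600.00 Cr − 3×100.00 Cr = 7,300.00 Cr
  450.52 Cr + 20.2% × (7,300.00 Cr − 5,400.00 Cr) = 450.52 Cr + 20.2% × 1,900.00 Cr = 834.32 Cr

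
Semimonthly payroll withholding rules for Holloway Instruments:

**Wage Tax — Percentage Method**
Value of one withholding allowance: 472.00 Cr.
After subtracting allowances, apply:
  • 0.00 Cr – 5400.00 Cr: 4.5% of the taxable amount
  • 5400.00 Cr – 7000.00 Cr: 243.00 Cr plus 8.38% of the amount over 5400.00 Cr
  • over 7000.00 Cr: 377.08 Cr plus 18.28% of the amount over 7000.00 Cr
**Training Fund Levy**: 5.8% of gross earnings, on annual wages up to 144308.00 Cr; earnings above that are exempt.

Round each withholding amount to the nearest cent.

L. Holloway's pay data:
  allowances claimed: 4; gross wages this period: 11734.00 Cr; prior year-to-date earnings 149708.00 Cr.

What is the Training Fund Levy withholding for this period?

Training Fund Levy: YTD 149708.00 Cr ≥ cap 144308.00 Cr → 0.00 Cr

0.00 Cr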